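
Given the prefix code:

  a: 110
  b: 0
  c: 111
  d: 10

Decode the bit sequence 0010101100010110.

Read left to right; each codeword is recognised as soon as it completes (prefix code):
  0→b | 0→b | 10→d | 10→d | 110→a | 0→b | 0→b | 10→d | 110→a
Decoded message: bbddabbda

bbddabbda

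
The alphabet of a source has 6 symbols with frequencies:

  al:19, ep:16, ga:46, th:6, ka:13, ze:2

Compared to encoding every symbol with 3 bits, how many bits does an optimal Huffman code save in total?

Fixed-length: 3 bits × 102 symbols = 306 bits.
Huffman merges:
merge ze(2) and th(6): 8
merge 8 and ka(13): 21
merge ep(16) and al(19): 35
merge 21 and 35: 56
merge ga(46) and 56: 102
Huffman total = 8 + 21 + 35 + 56 + 102 = 222 bits.
Saving = 306 − 222 = 84 bits.

84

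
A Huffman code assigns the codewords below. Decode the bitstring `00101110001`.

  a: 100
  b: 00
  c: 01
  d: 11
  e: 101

bedbc

Read left to right; each codeword is recognised as soon as it completes (prefix code):
  00→b | 101→e | 11→d | 00→b | 01→c
Decoded message: bedbc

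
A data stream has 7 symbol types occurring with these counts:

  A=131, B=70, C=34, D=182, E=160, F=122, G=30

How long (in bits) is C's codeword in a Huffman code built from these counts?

Build the tree from the bottom:
G(30) + C(34) → 64
64 + B(70) → 134
F(122) + A(131) → 253
134 + E(160) → 294
D(182) + 253 → 435
294 + 435 → 729
C sits 4 levels below the root, so its codeword is 4 bits.

4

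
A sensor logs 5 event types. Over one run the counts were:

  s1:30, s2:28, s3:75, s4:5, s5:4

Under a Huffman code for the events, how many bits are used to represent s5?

Huffman merges, smallest pair first:
combine s5(4), s4(5) → 9
combine 9, s2(28) → 37
combine s1(30), 37 → 67
combine 67, s3(75) → 142
The subtree containing s5 is merged 4 times, so code length = 4.

4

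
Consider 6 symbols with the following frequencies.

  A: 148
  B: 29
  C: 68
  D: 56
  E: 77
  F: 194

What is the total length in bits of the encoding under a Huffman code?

1374

Build the Huffman tree bottom-up:
merge B(29) and D(56): 85
merge C(68) and E(77): 145
merge 85 and 145: 230
merge A(148) and F(194): 342
merge 230 and 342: 572
Each symbol's bit-cost is frequency × depth; summing gives 1374 bits (equivalently 85 + 145 + 230 + 342 + 572).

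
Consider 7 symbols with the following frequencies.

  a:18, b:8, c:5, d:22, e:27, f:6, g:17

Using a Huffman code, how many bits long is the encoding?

Merge the two smallest weights repeatedly:
merge c(5) and f(6): 11
merge b(8) and 11: 19
merge g(17) and a(18): 35
merge 19 and d(22): 41
merge e(27) and 35: 62
merge 41 and 62: 103
Total encoded bits = sum of merged weights = 11 + 19 + 35 + 41 + 62 + 103 = 271.

271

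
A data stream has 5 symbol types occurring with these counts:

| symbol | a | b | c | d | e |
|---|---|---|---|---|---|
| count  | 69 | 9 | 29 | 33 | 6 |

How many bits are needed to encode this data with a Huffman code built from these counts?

282

Merge the two smallest weights repeatedly:
combine e(6), b(9) → 15
combine 15, c(29) → 44
combine d(33), 44 → 77
combine a(69), 77 → 146
Total encoded bits = sum of merged weights = 15 + 44 + 77 + 146 = 282.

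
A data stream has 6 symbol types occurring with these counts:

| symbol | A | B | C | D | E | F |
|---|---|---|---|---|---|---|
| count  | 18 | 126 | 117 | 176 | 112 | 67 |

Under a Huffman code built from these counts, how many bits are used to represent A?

Huffman merges, smallest pair first:
merge A(18) and F(67): 85
merge 85 and E(112): 197
merge C(117) and B(126): 243
merge D(176) and 197: 373
merge 243 and 373: 616
A sits 4 levels below the root, so its codeword is 4 bits.

4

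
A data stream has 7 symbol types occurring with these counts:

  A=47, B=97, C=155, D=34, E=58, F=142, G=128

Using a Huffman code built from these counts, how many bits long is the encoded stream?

1767

Build the Huffman tree bottom-up:
D(34) + A(47) → 81
E(58) + 81 → 139
B(97) + G(128) → 225
139 + F(142) → 281
C(155) + 225 → 380
281 + 380 → 661
Total encoded bits = sum of merged weights = 81 + 139 + 225 + 281 + 380 + 661 = 1767.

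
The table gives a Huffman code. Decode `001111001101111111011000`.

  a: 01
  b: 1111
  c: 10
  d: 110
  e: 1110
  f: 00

Read left to right; each codeword is recognised as soon as it completes (prefix code):
  00→f | 1111→b | 00→f | 110→d | 1111→b | 1110→e | 110→d | 00→f
Decoded message: fbfdbedf

fbfdbedf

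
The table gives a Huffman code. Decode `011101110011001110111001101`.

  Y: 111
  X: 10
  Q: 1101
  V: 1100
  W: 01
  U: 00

Read left to right; each codeword is recognised as soon as it completes (prefix code):
  01→W | 1101→Q | 1100→V | 1100→V | 111→Y | 01→W | 1100→V | 1101→Q
Decoded message: WQVVYWVQ

WQVVYWVQ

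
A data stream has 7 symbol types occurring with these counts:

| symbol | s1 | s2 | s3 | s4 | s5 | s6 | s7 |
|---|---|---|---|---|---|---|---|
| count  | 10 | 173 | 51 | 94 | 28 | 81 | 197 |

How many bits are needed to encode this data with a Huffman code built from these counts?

1565

Greedily combine the two least-frequent nodes:
s1(10) + s5(28) → 38
38 + s3(51) → 89
s6(81) + 89 → 170
s4(94) + 170 → 264
s2(173) + s7(197) → 370
264 + 370 → 634
Each symbol's bit-cost is frequency × depth; summing gives 1565 bits (equivalently 38 + 89 + 170 + 264 + 370 + 634).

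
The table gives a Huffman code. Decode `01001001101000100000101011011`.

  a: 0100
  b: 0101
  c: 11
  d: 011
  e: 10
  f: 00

Read left to right; each codeword is recognised as soon as it completes (prefix code):
  0100→a | 10→e | 011→d | 0100→a | 0100→a | 00→f | 0101→b | 011→d | 011→d
Decoded message: aedaafbdd

aedaafbdd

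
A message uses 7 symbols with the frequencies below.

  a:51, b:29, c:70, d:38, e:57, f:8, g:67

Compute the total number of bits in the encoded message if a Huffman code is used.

Greedily combine the two least-frequent nodes:
combine f(8), b(29) → 37
combine 37, d(38) → 75
combine a(51), e(57) → 108
combine g(67), c(70) → 137
combine 75, 108 → 183
combine 137, 183 → 320
The encoded length is the sum of every internal node's weight: 37 + 75 + 108 + 137 + 183 + 320 = 860 bits.

860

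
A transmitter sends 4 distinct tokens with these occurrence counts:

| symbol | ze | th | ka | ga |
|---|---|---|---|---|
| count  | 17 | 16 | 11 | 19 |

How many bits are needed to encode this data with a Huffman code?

Greedily combine the two least-frequent nodes:
ka(11) + th(16) → 27
ze(17) + ga(19) → 36
27 + 36 → 63
The encoded length is the sum of every internal node's weight: 27 + 36 + 63 = 126 bits.

126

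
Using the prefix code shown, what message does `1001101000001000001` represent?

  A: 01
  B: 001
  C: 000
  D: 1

Read left to right; each codeword is recognised as soon as it completes (prefix code):
  1→D | 001→B | 1→D | 01→A | 000→C | 001→B | 000→C | 001→B
Decoded message: DBDACBCB

DBDACBCB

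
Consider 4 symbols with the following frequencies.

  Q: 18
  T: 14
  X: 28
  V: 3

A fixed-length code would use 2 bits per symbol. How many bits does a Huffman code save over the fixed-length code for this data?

11

Fixed-length: 2 bits × 63 symbols = 126 bits.
Huffman merges:
V(3) + T(14) → 17
17 + Q(18) → 35
X(28) + 35 → 63
Huffman total = 17 + 35 + 63 = 115 bits.
Saving = 126 − 115 = 11 bits.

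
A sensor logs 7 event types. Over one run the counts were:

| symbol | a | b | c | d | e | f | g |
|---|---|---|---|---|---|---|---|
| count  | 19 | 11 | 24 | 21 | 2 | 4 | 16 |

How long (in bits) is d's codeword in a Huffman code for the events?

2

Repeatedly merge the two smallest:
merge e(2) and f(4): 6
merge 6 and b(11): 17
merge g(16) and 17: 33
merge a(19) and d(21): 40
merge c(24) and 33: 57
merge 40 and 57: 97
The subtree containing d is merged 2 times, so code length = 2.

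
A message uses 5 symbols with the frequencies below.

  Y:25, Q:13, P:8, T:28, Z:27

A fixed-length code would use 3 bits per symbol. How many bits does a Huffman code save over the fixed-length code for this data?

80

Fixed-length: 3 bits × 101 symbols = 303 bits.
Huffman merges:
combine P(8), Q(13) → 21
combine 21, Y(25) → 46
combine Z(27), T(28) → 55
combine 46, 55 → 101
Huffman total = 21 + 46 + 55 + 101 = 223 bits.
Saving = 303 − 223 = 80 bits.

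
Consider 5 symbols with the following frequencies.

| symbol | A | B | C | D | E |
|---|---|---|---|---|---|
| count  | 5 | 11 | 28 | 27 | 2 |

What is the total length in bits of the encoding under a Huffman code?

143

Build the Huffman tree bottom-up:
merge E(2) and A(5): 7
merge 7 and B(11): 18
merge 18 and D(27): 45
merge C(28) and 45: 73
Total encoded bits = sum of merged weights = 7 + 18 + 45 + 73 = 143.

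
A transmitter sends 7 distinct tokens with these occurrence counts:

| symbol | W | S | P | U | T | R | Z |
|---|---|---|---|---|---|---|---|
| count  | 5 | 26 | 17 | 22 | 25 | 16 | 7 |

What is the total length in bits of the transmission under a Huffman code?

Merge the two smallest weights repeatedly:
merge W(5) and Z(7): 12
merge 12 and R(16): 28
merge P(17) and U(22): 39
merge T(25) and S(26): 51
merge 28 and 39: 67
merge 51 and 67: 118
Total encoded bits = sum of merged weights = 12 + 28 + 39 + 51 + 67 + 118 = 315.

315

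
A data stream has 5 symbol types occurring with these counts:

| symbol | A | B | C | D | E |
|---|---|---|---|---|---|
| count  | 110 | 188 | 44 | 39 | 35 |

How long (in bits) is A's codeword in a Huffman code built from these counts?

Build the tree from the bottom:
merge E(35) and D(39): 74
merge C(44) and 74: 118
merge A(110) and 118: 228
merge B(188) and 228: 416
A sits 2 levels below the root, so its codeword is 2 bits.

2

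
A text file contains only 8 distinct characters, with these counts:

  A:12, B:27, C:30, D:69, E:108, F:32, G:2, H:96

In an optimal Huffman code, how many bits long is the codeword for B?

Build the tree from the bottom:
combine G(2), A(12) → 14
combine 14, B(27) → 41
combine C(30), F(32) → 62
combine 41, 62 → 103
combine D(69), H(96) → 165
combine 103, E(108) → 211
combine 165, 211 → 376
B's leaf is at depth 4, giving a 4-bit codeword.

4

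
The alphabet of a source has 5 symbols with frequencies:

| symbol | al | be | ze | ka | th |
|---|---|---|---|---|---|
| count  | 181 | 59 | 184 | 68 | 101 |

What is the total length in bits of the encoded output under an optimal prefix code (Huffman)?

Merge the two smallest weights repeatedly:
be(59) + ka(68) → 127
th(101) + 127 → 228
al(181) + ze(184) → 365
228 + 365 → 593
Total encoded bits = sum of merged weights = 127 + 228 + 365 + 593 = 1313.

1313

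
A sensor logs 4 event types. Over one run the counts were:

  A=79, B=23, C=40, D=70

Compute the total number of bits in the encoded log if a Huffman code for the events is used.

408

Merge the two smallest weights repeatedly:
merge B(23) and C(40): 63
merge 63 and D(70): 133
merge A(79) and 133: 212
Total encoded bits = sum of merged weights = 63 + 133 + 212 = 408.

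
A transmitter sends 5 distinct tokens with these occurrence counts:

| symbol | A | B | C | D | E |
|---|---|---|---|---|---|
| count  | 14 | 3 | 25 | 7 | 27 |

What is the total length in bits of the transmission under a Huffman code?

159

Merge the two smallest weights repeatedly:
merge B(3) and D(7): 10
merge 10 and A(14): 24
merge 24 and C(25): 49
merge E(27) and 49: 76
Total encoded bits = sum of merged weights = 10 + 24 + 49 + 76 = 159.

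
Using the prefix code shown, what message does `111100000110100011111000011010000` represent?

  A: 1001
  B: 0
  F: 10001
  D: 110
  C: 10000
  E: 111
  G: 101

Read left to right; each codeword is recognised as soon as it completes (prefix code):
  111→E | 10000→C | 0→B | 110→D | 10001→F | 111→E | 10000→C | 110→D | 10000→C
Decoded message: ECBDFECDC

ECBDFECDC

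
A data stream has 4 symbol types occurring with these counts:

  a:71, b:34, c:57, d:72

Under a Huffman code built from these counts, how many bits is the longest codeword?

2

Merge the two lowest-weight nodes at each step:
combine b(34), c(57) → 91
combine a(71), d(72) → 143
combine 91, 143 → 234
The first pair merged (b, c) ends up deepest, at depth 2.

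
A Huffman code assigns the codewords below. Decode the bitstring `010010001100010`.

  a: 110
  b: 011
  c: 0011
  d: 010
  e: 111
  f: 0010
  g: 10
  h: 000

Read left to right; each codeword is recognised as soon as it completes (prefix code):
  010→d | 010→d | 0011→c | 000→h | 10→g
Decoded message: ddchg

ddchg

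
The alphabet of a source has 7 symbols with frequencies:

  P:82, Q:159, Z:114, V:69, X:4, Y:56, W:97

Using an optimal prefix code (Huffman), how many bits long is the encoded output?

1530

Greedily combine the two least-frequent nodes:
combine X(4), Y(56) → 60
combine 60, V(69) → 129
combine P(82), W(97) → 179
combine Z(114), 129 → 243
combine Q(159), 179 → 338
combine 243, 338 → 581
Each symbol's bit-cost is frequency × depth; summing gives 1530 bits (equivalently 60 + 129 + 179 + 243 + 338 + 581).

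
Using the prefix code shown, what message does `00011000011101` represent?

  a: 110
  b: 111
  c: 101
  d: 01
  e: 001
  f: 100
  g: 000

gagbd

Read left to right; each codeword is recognised as soon as it completes (prefix code):
  000→g | 110→a | 000→g | 111→b | 01→d
Decoded message: gagbd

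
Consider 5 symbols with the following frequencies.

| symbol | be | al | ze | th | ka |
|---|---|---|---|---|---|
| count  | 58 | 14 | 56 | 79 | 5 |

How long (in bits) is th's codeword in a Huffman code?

Build the tree from the bottom:
combine ka(5), al(14) → 19
combine 19, ze(56) → 75
combine be(58), 75 → 133
combine th(79), 133 → 212
th is merged only at the final step, so code length = 1.

1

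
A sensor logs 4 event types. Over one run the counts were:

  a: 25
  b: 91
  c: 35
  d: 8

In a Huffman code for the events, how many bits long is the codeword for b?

1

Build the tree from the bottom:
merge d(8) and a(25): 33
merge 33 and c(35): 68
merge 68 and b(91): 159
b sits one level below the root: a 1-bit codeword.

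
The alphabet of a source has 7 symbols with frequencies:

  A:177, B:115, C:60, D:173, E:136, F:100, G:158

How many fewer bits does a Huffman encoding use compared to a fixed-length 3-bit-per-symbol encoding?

Fixed-length: 3 bits × 919 symbols = 2757 bits.
Huffman merges:
C(60) + F(100) → 160
B(115) + E(136) → 251
G(158) + 160 → 318
D(173) + A(177) → 350
251 + 318 → 569
350 + 569 → 919
Huffman total = 160 + 251 + 318 + 350 + 569 + 919 = 2567 bits.
Saving = 2757 − 2567 = 190 bits.

190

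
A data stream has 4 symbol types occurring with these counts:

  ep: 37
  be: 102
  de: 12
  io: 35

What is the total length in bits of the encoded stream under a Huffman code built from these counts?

Merge the two smallest weights repeatedly:
merge de(12) and io(35): 47
merge ep(37) and 47: 84
merge 84 and be(102): 186
The encoded length is the sum of every internal node's weight: 47 + 84 + 186 = 317 bits.

317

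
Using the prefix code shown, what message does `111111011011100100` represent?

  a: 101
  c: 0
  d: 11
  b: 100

dddcdcdbb

Read left to right; each codeword is recognised as soon as it completes (prefix code):
  11→d | 11→d | 11→d | 0→c | 11→d | 0→c | 11→d | 100→b | 100→b
Decoded message: dddcdcdbb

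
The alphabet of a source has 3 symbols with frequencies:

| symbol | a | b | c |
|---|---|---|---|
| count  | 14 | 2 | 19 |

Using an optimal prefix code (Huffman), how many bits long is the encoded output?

Build the Huffman tree bottom-up:
combine b(2), a(14) → 16
combine 16, c(19) → 35
Total encoded bits = sum of merged weights = 16 + 35 = 51.

51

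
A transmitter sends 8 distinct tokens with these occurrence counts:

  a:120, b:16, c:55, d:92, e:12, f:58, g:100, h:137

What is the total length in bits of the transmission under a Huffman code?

Build the Huffman tree bottom-up:
merge e(12) and b(16): 28
merge 28 and c(55): 83
merge f(58) and 83: 141
merge d(92) and g(100): 192
merge a(120) and h(137): 257
merge 141 and 192: 333
merge 257 and 333: 590
The encoded length is the sum of every internal node's weight: 28 + 83 + 141 + 192 + 257 + 333 + 590 = 1624 bits.

1624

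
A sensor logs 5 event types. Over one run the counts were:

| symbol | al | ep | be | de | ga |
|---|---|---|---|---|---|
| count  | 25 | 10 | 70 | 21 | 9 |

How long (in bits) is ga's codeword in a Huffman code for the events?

4

Build the tree from the bottom:
ga(9) + ep(10) → 19
19 + de(21) → 40
al(25) + 40 → 65
65 + be(70) → 135
The subtree containing ga is merged 4 times, so code length = 4.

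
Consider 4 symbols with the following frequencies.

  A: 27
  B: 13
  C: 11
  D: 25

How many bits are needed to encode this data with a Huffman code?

149

Build the Huffman tree bottom-up:
merge C(11) and B(13): 24
merge 24 and D(25): 49
merge A(27) and 49: 76
Total encoded bits = sum of merged weights = 24 + 49 + 76 = 149.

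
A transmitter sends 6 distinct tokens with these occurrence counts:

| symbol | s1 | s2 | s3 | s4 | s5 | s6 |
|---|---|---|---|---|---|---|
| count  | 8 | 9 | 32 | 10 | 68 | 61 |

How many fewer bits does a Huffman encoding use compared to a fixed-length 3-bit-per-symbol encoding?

153

Fixed-length: 3 bits × 188 symbols = 564 bits.
Huffman merges:
merge s1(8) and s2(9): 17
merge s4(10) and 17: 27
merge 27 and s3(32): 59
merge 59 and s6(61): 120
merge s5(68) and 120: 188
Huffman total = 17 + 27 + 59 + 120 + 188 = 411 bits.
Saving = 564 − 411 = 153 bits.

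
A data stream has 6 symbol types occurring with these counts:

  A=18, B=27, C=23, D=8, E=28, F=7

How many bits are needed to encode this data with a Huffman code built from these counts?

270

Greedily combine the two least-frequent nodes:
F(7) + D(8) → 15
15 + A(18) → 33
C(23) + B(27) → 50
E(28) + 33 → 61
50 + 61 → 111
Each symbol's bit-cost is frequency × depth; summing gives 270 bits (equivalently 15 + 33 + 50 + 61 + 111).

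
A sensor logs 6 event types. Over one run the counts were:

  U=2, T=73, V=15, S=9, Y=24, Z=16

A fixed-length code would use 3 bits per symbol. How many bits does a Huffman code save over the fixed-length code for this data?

Fixed-length: 3 bits × 139 symbols = 417 bits.
Huffman merges:
combine U(2), S(9) → 11
combine 11, V(15) → 26
combine Z(16), Y(24) → 40
combine 26, 40 → 66
combine 66, T(73) → 139
Huffman total = 11 + 26 + 40 + 66 + 139 = 282 bits.
Saving = 417 − 282 = 135 bits.

135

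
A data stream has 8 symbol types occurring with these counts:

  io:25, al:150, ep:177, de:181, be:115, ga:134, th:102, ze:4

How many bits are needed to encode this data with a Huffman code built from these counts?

Build the Huffman tree bottom-up:
merge ze(4) and io(25): 29
merge 29 and th(102): 131
merge be(115) and 131: 246
merge ga(134) and al(150): 284
merge ep(177) and de(181): 358
merge 246 and 284: 530
merge 358 and 530: 888
Each symbol's bit-cost is frequency × depth; summing gives 2466 bits (equivalently 29 + 131 + 246 + 284 + 358 + 530 + 888).

2466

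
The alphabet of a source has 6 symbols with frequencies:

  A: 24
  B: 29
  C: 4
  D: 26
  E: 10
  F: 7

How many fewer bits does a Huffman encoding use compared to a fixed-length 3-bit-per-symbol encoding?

68

Fixed-length: 3 bits × 100 symbols = 300 bits.
Huffman merges:
merge C(4) and F(7): 11
merge E(10) and 11: 21
merge 21 and A(24): 45
merge D(26) and B(29): 55
merge 45 and 55: 100
Huffman total = 11 + 21 + 45 + 55 + 100 = 232 bits.
Saving = 300 − 232 = 68 bits.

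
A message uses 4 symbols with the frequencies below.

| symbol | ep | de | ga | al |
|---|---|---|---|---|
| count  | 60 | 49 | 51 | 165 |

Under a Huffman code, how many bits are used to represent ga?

Build the tree from the bottom:
de(49) + ga(51) → 100
ep(60) + 100 → 160
160 + al(165) → 325
ga's leaf is at depth 3, giving a 3-bit codeword.

3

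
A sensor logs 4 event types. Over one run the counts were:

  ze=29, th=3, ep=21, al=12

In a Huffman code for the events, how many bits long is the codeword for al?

Huffman merges, smallest pair first:
merge th(3) and al(12): 15
merge 15 and ep(21): 36
merge ze(29) and 36: 65
al's leaf is at depth 3, giving a 3-bit codeword.

3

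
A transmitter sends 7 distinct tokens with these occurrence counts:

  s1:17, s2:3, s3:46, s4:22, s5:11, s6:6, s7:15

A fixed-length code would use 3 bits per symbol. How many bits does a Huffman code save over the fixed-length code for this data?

63

Fixed-length: 3 bits × 120 symbols = 360 bits.
Huffman merges:
combine s2(3), s6(6) → 9
combine 9, s5(11) → 20
combine s7(15), s1(17) → 32
combine 20, s4(22) → 42
combine 32, 42 → 74
combine s3(46), 74 → 120
Huffman total = 9 + 20 + 32 + 42 + 74 + 120 = 297 bits.
Saving = 360 − 297 = 63 bits.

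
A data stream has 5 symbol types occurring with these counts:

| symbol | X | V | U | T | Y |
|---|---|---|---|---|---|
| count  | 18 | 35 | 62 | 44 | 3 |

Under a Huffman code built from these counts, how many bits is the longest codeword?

Merge the two lowest-weight nodes at each step:
Y(3) + X(18) → 21
21 + V(35) → 56
T(44) + 56 → 100
U(62) + 100 → 162
The rarest symbols sit at the bottom; the longest codeword is 4 bits.

4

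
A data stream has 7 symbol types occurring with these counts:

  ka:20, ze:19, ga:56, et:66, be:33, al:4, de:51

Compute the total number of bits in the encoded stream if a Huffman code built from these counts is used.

640

Build the Huffman tree bottom-up:
merge al(4) and ze(19): 23
merge ka(20) and 23: 43
merge be(33) and 43: 76
merge de(51) and ga(56): 107
merge et(66) and 76: 142
merge 107 and 142: 249
Each symbol's bit-cost is frequency × depth; summing gives 640 bits (equivalently 23 + 43 + 76 + 107 + 142 + 249).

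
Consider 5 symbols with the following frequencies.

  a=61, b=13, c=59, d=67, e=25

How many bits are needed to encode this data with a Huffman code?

Merge the two smallest weights repeatedly:
combine b(13), e(25) → 38
combine 38, c(59) → 97
combine a(61), d(67) → 128
combine 97, 128 → 225
The encoded length is the sum of every internal node's weight: 38 + 97 + 128 + 225 = 488 bits.

488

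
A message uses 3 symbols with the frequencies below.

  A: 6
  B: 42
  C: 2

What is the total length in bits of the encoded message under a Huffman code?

58

Merge the two smallest weights repeatedly:
C(2) + A(6) → 8
8 + B(42) → 50
The encoded length is the sum of every internal node's weight: 8 + 50 = 58 bits.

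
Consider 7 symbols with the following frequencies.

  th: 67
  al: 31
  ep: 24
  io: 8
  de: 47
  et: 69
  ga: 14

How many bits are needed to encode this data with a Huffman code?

665

Build the Huffman tree bottom-up:
merge io(8) and ga(14): 22
merge 22 and ep(24): 46
merge al(31) and 46: 77
merge de(47) and th(67): 114
merge et(69) and 77: 146
merge 114 and 146: 260
Each symbol's bit-cost is frequency × depth; summing gives 665 bits (equivalently 22 + 46 + 77 + 114 + 146 + 260).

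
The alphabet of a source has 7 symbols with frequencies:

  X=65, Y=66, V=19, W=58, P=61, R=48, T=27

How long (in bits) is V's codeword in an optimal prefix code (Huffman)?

Build the tree from the bottom:
combine V(19), T(27) → 46
combine 46, R(48) → 94
combine W(58), P(61) → 119
combine X(65), Y(66) → 131
combine 94, 119 → 213
combine 131, 213 → 344
V sits 4 levels below the root, so its codeword is 4 bits.

4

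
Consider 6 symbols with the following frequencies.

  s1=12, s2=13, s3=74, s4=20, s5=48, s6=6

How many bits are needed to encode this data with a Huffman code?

Build the Huffman tree bottom-up:
s6(6) + s1(12) → 18
s2(13) + 18 → 31
s4(20) + 31 → 51
s5(48) + 51 → 99
s3(74) + 99 → 173
Each symbol's bit-cost is frequency × depth; summing gives 372 bits (equivalently 18 + 31 + 51 + 99 + 173).

372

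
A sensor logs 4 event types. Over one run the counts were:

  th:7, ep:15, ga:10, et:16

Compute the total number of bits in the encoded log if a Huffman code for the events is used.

Greedily combine the two least-frequent nodes:
th(7) + ga(10) → 17
ep(15) + et(16) → 31
17 + 31 → 48
The encoded length is the sum of every internal node's weight: 17 + 31 + 48 = 96 bits.

96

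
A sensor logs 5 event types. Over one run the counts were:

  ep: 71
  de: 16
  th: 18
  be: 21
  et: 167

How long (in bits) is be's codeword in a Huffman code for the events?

Huffman merges, smallest pair first:
de(16) + th(18) → 34
be(21) + 34 → 55
55 + ep(71) → 126
126 + et(167) → 293
The subtree containing be is merged 3 times, so code length = 3.

3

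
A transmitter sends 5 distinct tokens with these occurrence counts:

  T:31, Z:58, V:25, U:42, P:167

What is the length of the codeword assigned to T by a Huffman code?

4

Repeatedly merge the two smallest:
combine V(25), T(31) → 56
combine U(42), 56 → 98
combine Z(58), 98 → 156
combine 156, P(167) → 323
The subtree containing T is merged 4 times, so code length = 4.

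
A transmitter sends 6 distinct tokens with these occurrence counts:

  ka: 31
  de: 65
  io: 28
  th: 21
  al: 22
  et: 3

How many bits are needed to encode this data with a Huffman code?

Build the Huffman tree bottom-up:
et(3) + th(21) → 24
al(22) + 24 → 46
io(28) + ka(31) → 59
46 + 59 → 105
de(65) + 105 → 170
Total encoded bits = sum of merged weights = 24 + 46 + 59 + 105 + 170 = 404.

404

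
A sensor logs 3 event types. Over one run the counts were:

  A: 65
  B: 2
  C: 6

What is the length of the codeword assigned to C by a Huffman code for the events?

Huffman merges, smallest pair first:
B(2) + C(6) → 8
8 + A(65) → 73
The subtree containing C is merged 2 times, so code length = 2.

2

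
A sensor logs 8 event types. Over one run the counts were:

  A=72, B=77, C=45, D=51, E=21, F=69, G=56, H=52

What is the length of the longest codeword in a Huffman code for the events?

4

Merge the two lowest-weight nodes at each step:
E(21) + C(45) → 66
D(51) + H(52) → 103
G(56) + 66 → 122
F(69) + A(72) → 141
B(77) + 103 → 180
122 + 141 → 263
180 + 263 → 443
The first pair merged (E, C) ends up deepest, at depth 4.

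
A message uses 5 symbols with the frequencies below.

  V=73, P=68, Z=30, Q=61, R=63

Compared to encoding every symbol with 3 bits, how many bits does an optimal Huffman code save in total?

Fixed-length: 3 bits × 295 symbols = 885 bits.
Huffman merges:
combine Z(30), Q(61) → 91
combine R(63), P(68) → 131
combine V(73), 91 → 164
combine 131, 164 → 295
Huffman total = 91 + 131 + 164 + 295 = 681 bits.
Saving = 885 − 681 = 204 bits.

204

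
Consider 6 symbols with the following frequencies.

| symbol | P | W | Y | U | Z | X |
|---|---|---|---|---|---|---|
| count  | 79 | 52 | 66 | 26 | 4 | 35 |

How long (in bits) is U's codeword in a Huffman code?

Build the tree from the bottom:
Z(4) + U(26) → 30
30 + X(35) → 65
W(52) + 65 → 117
Y(66) + P(79) → 145
117 + 145 → 262
U sits 4 levels below the root, so its codeword is 4 bits.

4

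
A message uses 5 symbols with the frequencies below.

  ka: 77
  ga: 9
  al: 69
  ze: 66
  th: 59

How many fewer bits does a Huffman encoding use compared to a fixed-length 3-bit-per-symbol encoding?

Fixed-length: 3 bits × 280 symbols = 840 bits.
Huffman merges:
combine ga(9), th(59) → 68
combine ze(66), 68 → 134
combine al(69), ka(77) → 146
combine 134, 146 → 280
Huffman total = 68 + 134 + 146 + 280 = 628 bits.
Saving = 840 − 628 = 212 bits.

212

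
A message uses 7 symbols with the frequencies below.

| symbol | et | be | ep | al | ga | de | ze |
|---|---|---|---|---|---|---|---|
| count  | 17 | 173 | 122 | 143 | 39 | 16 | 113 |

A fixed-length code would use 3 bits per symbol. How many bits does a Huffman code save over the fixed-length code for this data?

Fixed-length: 3 bits × 623 symbols = 1869 bits.
Huffman merges:
combine de(16), et(17) → 33
combine 33, ga(39) → 72
combine 72, ze(113) → 185
combine ep(122), al(143) → 265
combine be(173), 185 → 358
combine 265, 358 → 623
Huffman total = 33 + 72 + 185 + 265 + 358 + 623 = 1536 bits.
Saving = 1869 − 1536 = 333 bits.

333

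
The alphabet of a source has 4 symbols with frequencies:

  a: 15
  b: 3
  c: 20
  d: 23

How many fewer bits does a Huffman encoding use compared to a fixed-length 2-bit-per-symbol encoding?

Fixed-length: 2 bits × 61 symbols = 122 bits.
Huffman merges:
b(3) + a(15) → 18
18 + c(20) → 38
d(23) + 38 → 61
Huffman total = 18 + 38 + 61 = 117 bits.
Saving = 122 − 117 = 5 bits.

5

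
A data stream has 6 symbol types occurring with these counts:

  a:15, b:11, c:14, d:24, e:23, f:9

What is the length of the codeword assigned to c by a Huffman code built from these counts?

3

Build the tree from the bottom:
combine f(9), b(11) → 20
combine c(14), a(15) → 29
combine 20, e(23) → 43
combine d(24), 29 → 53
combine 43, 53 → 96
c's leaf is at depth 3, giving a 3-bit codeword.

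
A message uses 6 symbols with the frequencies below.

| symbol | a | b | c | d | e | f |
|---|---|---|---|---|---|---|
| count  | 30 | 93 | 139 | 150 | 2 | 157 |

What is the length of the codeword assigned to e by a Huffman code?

4

Repeatedly merge the two smallest:
merge e(2) and a(30): 32
merge 32 and b(93): 125
merge 125 and c(139): 264
merge d(150) and f(157): 307
merge 264 and 307: 571
e's leaf is at depth 4, giving a 4-bit codeword.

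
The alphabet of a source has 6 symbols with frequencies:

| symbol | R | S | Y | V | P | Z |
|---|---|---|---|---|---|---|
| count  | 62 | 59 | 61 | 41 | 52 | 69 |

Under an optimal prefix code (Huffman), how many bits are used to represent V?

Repeatedly merge the two smallest:
combine V(41), P(52) → 93
combine S(59), Y(61) → 120
combine R(62), Z(69) → 131
combine 93, 120 → 213
combine 131, 213 → 344
V sits 3 levels below the root, so its codeword is 3 bits.

3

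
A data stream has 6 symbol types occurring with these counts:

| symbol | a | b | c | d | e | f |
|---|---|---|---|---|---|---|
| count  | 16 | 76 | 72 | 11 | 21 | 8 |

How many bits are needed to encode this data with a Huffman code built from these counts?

Merge the two smallest weights repeatedly:
combine f(8), d(11) → 19
combine a(16), 19 → 35
combine e(21), 35 → 56
combine 56, c(72) → 128
combine b(76), 128 → 204
The encoded length is the sum of every internal node's weight: 19 + 35 + 56 + 128 + 204 = 442 bits.

442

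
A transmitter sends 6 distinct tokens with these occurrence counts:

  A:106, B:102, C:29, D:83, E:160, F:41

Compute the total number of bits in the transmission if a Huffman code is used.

Build the Huffman tree bottom-up:
C(29) + F(41) → 70
70 + D(83) → 153
B(102) + A(106) → 208
153 + E(160) → 313
208 + 313 → 521
Each symbol's bit-cost is frequency × depth; summing gives 1265 bits (equivalently 70 + 153 + 208 + 313 + 521).

1265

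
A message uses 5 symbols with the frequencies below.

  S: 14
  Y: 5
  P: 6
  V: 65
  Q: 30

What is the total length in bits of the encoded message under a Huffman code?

Greedily combine the two least-frequent nodes:
Y(5) + P(6) → 11
11 + S(14) → 25
25 + Q(30) → 55
55 + V(65) → 120
Total encoded bits = sum of merged weights = 11 + 25 + 55 + 120 = 211.

211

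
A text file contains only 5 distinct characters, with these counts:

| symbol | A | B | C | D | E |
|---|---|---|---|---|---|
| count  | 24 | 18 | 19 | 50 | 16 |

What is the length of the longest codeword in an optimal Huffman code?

3

Merge the two lowest-weight nodes at each step:
merge E(16) and B(18): 34
merge C(19) and A(24): 43
merge 34 and 43: 77
merge D(50) and 77: 127
The rarest symbols sit at the bottom; the longest codeword is 3 bits.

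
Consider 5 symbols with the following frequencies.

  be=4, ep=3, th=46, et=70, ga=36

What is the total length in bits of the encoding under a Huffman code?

Build the Huffman tree bottom-up:
ep(3) + be(4) → 7
7 + ga(36) → 43
43 + th(46) → 89
et(70) + 89 → 159
Total encoded bits = sum of merged weights = 7 + 43 + 89 + 159 = 298.

298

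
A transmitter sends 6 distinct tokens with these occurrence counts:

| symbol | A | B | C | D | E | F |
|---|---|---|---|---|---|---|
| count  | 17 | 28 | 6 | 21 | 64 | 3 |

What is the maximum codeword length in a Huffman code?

Merge the two lowest-weight nodes at each step:
F(3) + C(6) → 9
9 + A(17) → 26
D(21) + 26 → 47
B(28) + 47 → 75
E(64) + 75 → 139
The rarest symbols sit at the bottom; the longest codeword is 5 bits.

5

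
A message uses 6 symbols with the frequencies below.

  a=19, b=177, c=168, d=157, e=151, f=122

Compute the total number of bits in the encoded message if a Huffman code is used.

2021

Build the Huffman tree bottom-up:
combine a(19), f(122) → 141
combine 141, e(151) → 292
combine d(157), c(168) → 325
combine b(177), 292 → 469
combine 325, 469 → 794
Each symbol's bit-cost is frequency × depth; summing gives 2021 bits (equivalently 141 + 292 + 325 + 469 + 794).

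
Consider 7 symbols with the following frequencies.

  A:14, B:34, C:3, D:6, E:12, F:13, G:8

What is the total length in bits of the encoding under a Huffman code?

228

Build the Huffman tree bottom-up:
C(3) + D(6) → 9
G(8) + 9 → 17
E(12) + F(13) → 25
A(14) + 17 → 31
25 + 31 → 56
B(34) + 56 → 90
Each symbol's bit-cost is frequency × depth; summing gives 228 bits (equivalently 9 + 17 + 25 + 31 + 56 + 90).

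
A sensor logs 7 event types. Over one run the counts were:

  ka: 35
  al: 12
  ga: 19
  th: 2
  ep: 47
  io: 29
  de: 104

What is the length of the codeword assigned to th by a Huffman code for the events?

Huffman merges, smallest pair first:
combine th(2), al(12) → 14
combine 14, ga(19) → 33
combine io(29), 33 → 62
combine ka(35), ep(47) → 82
combine 62, 82 → 144
combine de(104), 144 → 248
The subtree containing th is merged 5 times, so code length = 5.

5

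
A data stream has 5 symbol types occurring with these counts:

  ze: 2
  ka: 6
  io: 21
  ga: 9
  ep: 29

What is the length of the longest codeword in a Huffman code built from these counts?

4

Merge the two lowest-weight nodes at each step:
ze(2) + ka(6) → 8
8 + ga(9) → 17
17 + io(21) → 38
ep(29) + 38 → 67
The rarest symbols sit at the bottom; the longest codeword is 4 bits.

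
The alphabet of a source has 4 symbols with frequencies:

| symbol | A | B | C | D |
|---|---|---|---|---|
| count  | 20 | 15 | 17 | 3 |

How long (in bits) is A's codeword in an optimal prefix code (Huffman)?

1

Repeatedly merge the two smallest:
D(3) + B(15) → 18
C(17) + 18 → 35
A(20) + 35 → 55
A sits one level below the root: a 1-bit codeword.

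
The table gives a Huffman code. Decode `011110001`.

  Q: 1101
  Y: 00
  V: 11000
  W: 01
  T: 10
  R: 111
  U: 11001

WRYW

Read left to right; each codeword is recognised as soon as it completes (prefix code):
  01→W | 111→R | 00→Y | 01→W
Decoded message: WRYW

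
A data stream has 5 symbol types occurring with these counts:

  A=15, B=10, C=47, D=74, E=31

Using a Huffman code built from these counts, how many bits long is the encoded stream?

Greedily combine the two least-frequent nodes:
combine B(10), A(15) → 25
combine 25, E(31) → 56
combine C(47), 56 → 103
combine D(74), 103 → 177
Each symbol's bit-cost is frequency × depth; summing gives 361 bits (equivalently 25 + 56 + 103 + 177).

361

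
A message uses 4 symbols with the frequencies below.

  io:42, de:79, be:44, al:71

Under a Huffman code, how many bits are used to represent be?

2

Huffman merges, smallest pair first:
merge io(42) and be(44): 86
merge al(71) and de(79): 150
merge 86 and 150: 236
be's leaf is at depth 2, giving a 2-bit codeword.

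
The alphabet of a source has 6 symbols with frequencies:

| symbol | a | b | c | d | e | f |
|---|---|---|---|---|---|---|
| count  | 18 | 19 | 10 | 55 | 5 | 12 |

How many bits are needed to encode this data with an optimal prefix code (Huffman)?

Merge the two smallest weights repeatedly:
combine e(5), c(10) → 15
combine f(12), 15 → 27
combine a(18), b(19) → 37
combine 27, 37 → 64
combine d(55), 64 → 119
The encoded length is the sum of every internal node's weight: 15 + 27 + 37 + 64 + 119 = 262 bits.

262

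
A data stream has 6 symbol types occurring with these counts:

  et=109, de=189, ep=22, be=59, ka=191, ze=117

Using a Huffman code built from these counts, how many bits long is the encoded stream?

Build the Huffman tree bottom-up:
combine ep(22), be(59) → 81
combine 81, et(109) → 190
combine ze(117), de(189) → 306
combine 190, ka(191) → 381
combine 306, 381 → 687
The encoded length is the sum of every internal node's weight: 81 + 190 + 306 + 381 + 687 = 1645 bits.

1645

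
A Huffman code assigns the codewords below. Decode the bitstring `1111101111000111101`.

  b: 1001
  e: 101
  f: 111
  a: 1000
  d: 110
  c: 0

Read left to right; each codeword is recognised as soon as it completes (prefix code):
  111→f | 110→d | 111→f | 1000→a | 111→f | 101→e
Decoded message: fdfafe

fdfafe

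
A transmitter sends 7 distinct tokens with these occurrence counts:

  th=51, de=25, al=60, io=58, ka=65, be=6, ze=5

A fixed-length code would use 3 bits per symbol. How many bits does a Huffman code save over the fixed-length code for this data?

Fixed-length: 3 bits × 270 symbols = 810 bits.
Huffman merges:
merge ze(5) and be(6): 11
merge 11 and de(25): 36
merge 36 and th(51): 87
merge io(58) and al(60): 118
merge ka(65) and 87: 152
merge 118 and 152: 270
Huffman total = 11 + 36 + 87 + 118 + 152 + 270 = 674 bits.
Saving = 810 − 674 = 136 bits.

136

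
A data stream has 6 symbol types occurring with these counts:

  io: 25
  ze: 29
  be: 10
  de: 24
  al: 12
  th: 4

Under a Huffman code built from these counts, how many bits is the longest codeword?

4

Merge the two lowest-weight nodes at each step:
th(4) + be(10) → 14
al(12) + 14 → 26
de(24) + io(25) → 49
26 + ze(29) → 55
49 + 55 → 104
The first pair merged (th, be) ends up deepest, at depth 4.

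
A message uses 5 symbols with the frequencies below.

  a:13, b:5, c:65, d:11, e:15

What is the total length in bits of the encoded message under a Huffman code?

197

Merge the two smallest weights repeatedly:
b(5) + d(11) → 16
a(13) + e(15) → 28
16 + 28 → 44
44 + c(65) → 109
Total encoded bits = sum of merged weights = 16 + 28 + 44 + 109 = 197.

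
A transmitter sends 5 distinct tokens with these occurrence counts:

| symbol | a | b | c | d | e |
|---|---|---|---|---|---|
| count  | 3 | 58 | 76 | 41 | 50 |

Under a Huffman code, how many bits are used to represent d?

3

Repeatedly merge the two smallest:
combine a(3), d(41) → 44
combine 44, e(50) → 94
combine b(58), c(76) → 134
combine 94, 134 → 228
The subtree containing d is merged 3 times, so code length = 3.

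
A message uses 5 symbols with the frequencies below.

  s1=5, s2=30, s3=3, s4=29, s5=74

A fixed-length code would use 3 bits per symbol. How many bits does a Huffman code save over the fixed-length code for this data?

Fixed-length: 3 bits × 141 symbols = 423 bits.
Huffman merges:
s3(3) + s1(5) → 8
8 + s4(29) → 37
s2(30) + 37 → 67
67 + s5(74) → 141
Huffman total = 8 + 37 + 67 + 141 = 253 bits.
Saving = 423 − 253 = 170 bits.

170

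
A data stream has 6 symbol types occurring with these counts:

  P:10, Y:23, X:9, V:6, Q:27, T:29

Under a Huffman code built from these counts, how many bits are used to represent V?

4

Build the tree from the bottom:
V(6) + X(9) → 15
P(10) + 15 → 25
Y(23) + 25 → 48
Q(27) + T(29) → 56
48 + 56 → 104
V sits 4 levels below the root, so its codeword is 4 bits.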